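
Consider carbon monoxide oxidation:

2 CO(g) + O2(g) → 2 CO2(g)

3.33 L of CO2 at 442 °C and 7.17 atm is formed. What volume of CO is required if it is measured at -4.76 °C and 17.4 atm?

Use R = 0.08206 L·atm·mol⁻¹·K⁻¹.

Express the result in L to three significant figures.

n(CO2) = PV/RT = (7.17 × 3.33) / (0.08206 × 715.15) = 0.4069 mol
n(CO) = (2/2) × 0.4069 = 0.4069 mol
V = nRT/P = 0.4069 × 0.08206 × 268.39 / 17.4 = 0.5150 L

0.515 L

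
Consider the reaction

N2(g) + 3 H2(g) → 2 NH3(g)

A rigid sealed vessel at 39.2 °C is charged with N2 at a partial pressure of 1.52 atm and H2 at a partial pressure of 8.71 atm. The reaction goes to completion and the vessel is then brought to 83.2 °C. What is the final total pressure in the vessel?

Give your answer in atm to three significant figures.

At constant V, partial pressures at 39.2 °C are proportional to moles, so apply stoichiometry directly to pressures.
P(H2) required for 1.52 atm of N2 = (3/1) × 1.52 = 4.560 atm; available 8.71 atm, so N2 is limiting.
P(H2) remaining = 8.71 − (3/1) × 1.52 = 4.150 atm
P(gaseous products) = (2)/1 × 1.52 = 3.040 atm
P_total at 39.2 °C = 4.150 + 3.040 = 7.190 atm
Scaling to 83.2 °C: P = 7.190 × 356.35/312.35 = 8.203 atm

8.20 atm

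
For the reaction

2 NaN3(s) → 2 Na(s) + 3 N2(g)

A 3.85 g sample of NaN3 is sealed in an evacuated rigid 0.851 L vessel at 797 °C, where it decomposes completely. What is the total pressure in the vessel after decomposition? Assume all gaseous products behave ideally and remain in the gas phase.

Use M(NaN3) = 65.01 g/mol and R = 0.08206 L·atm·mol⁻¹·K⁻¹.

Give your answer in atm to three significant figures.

9.17 atm

n(NaN3) = 3.85 / 65.01 = 0.05922 mol
n(gas produced) = (3/2) × 0.05922 = 0.08883 mol
P = nRT/V = 0.08883 × 0.08206 × 1070.15 / 0.851 = 9.167 atm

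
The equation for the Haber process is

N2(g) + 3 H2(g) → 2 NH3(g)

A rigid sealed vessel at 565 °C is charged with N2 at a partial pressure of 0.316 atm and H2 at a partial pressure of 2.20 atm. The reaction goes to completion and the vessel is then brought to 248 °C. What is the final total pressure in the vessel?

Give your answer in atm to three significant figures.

Because the vessel is rigid and T is held at 565 °C, work the stoichiometry in partial pressures (P_i = n_iRT/V).
P(H2) required for 0.316 atm of N2 = (3/1) × 0.316 = 0.9480 atm; available 2.20 atm, so N2 is limiting.
P(H2) remaining = 2.20 − (3/1) × 0.316 = 1.252 atm
P(gaseous products) = (2)/1 × 0.316 = 0.6320 atm
P_total at 565 °C = 1.252 + 0.6320 = 1.884 atm
Scaling to 248 °C: P = 1.884 × 521.15/838.15 = 1.171 atm

1.17 atm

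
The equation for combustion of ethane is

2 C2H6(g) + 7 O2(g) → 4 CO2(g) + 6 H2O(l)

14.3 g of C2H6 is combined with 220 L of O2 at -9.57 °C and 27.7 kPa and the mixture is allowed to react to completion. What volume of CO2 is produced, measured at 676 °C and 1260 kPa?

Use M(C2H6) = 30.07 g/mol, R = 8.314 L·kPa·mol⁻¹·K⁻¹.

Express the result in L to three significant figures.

5.96 L

n(C2H6) = 14.3 / 30.07 = 0.4756 mol
n(O2) = PV/RT = (27.7 × 220) / (8.314 × 263.58) = 2.781 mol
For 0.4756 mol C2H6, stoichiometry requires (7/2) × 0.4756 = 1.665 mol O2; 2.781 mol is available, so C2H6 is limiting.
n(CO2) = (4/2) × 0.4756 = 0.9512 mol
V(CO2) = nRT/P = 0.9512 × 8.314 × 949.15 / 1260 = 5.957 L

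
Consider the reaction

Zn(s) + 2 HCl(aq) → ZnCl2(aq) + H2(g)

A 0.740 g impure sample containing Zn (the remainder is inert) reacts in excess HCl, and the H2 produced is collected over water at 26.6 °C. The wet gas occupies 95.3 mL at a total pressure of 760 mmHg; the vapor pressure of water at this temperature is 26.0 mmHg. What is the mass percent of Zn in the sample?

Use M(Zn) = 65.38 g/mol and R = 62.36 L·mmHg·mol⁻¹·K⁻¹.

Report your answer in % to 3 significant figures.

P(H2) = 760 − 26.0 = 734.0 mmHg
n(H2) = PV/RT = (734.0 × 0.09530) / (62.36 × 299.75) = 0.003742 mol
n(Zn) = (1/1) × 0.003742 = 0.003742 mol
m(Zn) = 0.003742 × 65.38 = 0.2447 g
%Zn = 0.2447 / 0.740 × 100 = 33.07%

33.1 %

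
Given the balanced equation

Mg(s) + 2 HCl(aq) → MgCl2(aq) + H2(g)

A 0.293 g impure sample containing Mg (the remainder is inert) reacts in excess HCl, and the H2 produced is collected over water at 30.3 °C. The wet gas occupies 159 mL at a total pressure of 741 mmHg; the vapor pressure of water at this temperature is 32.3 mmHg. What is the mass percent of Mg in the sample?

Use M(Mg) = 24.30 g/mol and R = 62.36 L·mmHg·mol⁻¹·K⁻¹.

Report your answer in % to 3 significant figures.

49.4 %

P(H2) = 741 − 32.3 = 708.7 mmHg
n(H2) = PV/RT = (708.7 × 0.1590) / (62.36 × 303.45) = 0.005955 mol
n(Mg) = (1/1) × 0.005955 = 0.005955 mol
m(Mg) = 0.005955 × 24.30 = 0.1447 g
%Mg = 0.1447 / 0.293 × 100 = 49.39%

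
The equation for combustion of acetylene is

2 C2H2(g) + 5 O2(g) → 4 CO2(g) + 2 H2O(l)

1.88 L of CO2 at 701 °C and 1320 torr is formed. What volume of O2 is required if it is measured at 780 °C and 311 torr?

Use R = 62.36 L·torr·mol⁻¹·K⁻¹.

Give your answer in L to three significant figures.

n(CO2) = PV/RT = (1320 × 1.88) / (62.36 × 974.15) = 0.04085 mol
n(O2) = (5/4) × 0.04085 = 0.05106 mol
V = nRT/P = 0.05106 × 62.36 × 1053.15 / 311 = 10.78 L

10.8 L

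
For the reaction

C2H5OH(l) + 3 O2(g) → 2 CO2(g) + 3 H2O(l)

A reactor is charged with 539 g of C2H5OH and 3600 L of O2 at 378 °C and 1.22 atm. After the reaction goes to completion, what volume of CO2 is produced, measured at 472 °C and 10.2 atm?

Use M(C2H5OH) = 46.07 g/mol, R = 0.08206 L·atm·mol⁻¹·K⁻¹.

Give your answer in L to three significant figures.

n(C2H5OH) = 539 / 46.07 = 11.70 mol
n(O2) = PV/RT = (1.22 × 3600) / (0.08206 × 651.15) = 82.20 mol
For 11.70 mol C2H5OH, stoichiometry requires (3/1) × 11.70 = 35.10 mol O2; 82.20 mol is available, so C2H5OH is limiting.
n(CO2) = (2/1) × 11.70 = 23.40 mol
V(CO2) = nRT/P = 23.40 × 0.08206 × 745.15 / 10.2 = 140.3 L

140 L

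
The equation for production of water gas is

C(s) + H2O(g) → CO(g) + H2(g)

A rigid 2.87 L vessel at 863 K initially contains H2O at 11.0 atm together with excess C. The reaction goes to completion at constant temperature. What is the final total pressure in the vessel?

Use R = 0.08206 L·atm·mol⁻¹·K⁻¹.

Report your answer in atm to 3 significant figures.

22.0 atm

Since T and V are fixed, P_final/P_initial = n_final/n_initial = 2/1.
P_final = (2/1) × 11.0 = 22.00 atm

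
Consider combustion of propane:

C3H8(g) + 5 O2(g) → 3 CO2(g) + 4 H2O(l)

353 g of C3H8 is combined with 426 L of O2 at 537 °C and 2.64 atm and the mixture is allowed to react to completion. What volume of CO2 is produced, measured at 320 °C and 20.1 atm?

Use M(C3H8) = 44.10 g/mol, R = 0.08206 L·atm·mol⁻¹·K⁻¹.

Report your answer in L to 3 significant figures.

n(C3H8) = 353 / 44.10 = 8.005 mol
n(O2) = PV/RT = (2.64 × 426) / (0.08206 × 810.15) = 16.92 mol
For 8.005 mol C3H8, stoichiometry requires (5/1) × 8.005 = 40.03 mol O2; 16.92 mol is available, so O2 is limiting.
n(CO2) = (3/5) × 16.92 = 10.15 mol
V(CO2) = nRT/P = 10.15 × 0.08206 × 593.15 / 20.1 = 24.58 L

24.6 L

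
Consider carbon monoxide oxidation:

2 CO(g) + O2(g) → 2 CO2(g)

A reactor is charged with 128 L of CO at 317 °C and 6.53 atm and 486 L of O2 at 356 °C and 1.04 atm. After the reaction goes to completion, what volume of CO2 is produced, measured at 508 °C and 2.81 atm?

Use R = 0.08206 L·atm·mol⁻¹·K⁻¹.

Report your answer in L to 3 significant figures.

394 L

n(CO) = PV/RT = (6.53 × 128) / (0.08206 × 590.15) = 17.26 mol
n(O2) = PV/RT = (1.04 × 486) / (0.08206 × 629.15) = 9.790 mol
For 17.26 mol CO, stoichiometry requires (1/2) × 17.26 = 8.630 mol O2; 9.790 mol is available, so CO is limiting.
n(CO2) = (2/2) × 17.26 = 17.26 mol
V(CO2) = nRT/P = 17.26 × 0.08206 × 781.15 / 2.81 = 393.7 L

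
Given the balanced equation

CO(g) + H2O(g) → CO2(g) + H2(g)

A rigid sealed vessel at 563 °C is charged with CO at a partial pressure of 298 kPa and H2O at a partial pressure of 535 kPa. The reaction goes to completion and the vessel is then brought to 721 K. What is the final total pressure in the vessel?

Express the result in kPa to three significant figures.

718 kPa

At constant V, partial pressures at 563 °C are proportional to moles, so apply stoichiometry directly to pressures.
P(H2O) required for 298 kPa of CO = (1/1) × 298 = 298.0 kPa; available 535 kPa, so CO is limiting.
P(H2O) remaining = 535 − (1/1) × 298 = 237.0 kPa
P(gaseous products) = (1+1)/1 × 298 = 596.0 kPa
P_total at 563 °C = 237.0 + 596.0 = 833.0 kPa
Scaling to 721 K: P = 833.0 × 721/836.15 = 718.3 kPa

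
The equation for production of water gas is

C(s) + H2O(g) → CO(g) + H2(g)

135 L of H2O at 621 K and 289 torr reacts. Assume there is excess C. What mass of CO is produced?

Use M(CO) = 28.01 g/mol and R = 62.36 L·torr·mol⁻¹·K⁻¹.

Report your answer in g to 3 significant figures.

n(H2O) = PV/RT = (289 × 135) / (62.36 × 621) = 1.007 mol
n(CO) = (1/1) × 1.007 = 1.007 mol
m(CO) = 1.007 × 28.01 = 28.21 g

28.2 g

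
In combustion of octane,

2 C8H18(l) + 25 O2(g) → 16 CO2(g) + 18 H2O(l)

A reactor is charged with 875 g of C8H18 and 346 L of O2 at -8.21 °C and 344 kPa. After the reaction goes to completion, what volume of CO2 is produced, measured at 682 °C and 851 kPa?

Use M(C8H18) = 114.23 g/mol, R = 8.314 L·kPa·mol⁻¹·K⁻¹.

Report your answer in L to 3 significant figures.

n(C8H18) = 875 / 114.23 = 7.660 mol
n(O2) = PV/RT = (344 × 346) / (8.314 × 264.94) = 54.04 mol
For 7.660 mol C8H18, stoichiometry requires (25/2) × 7.660 = 95.75 mol O2; 54.04 mol is available, so O2 is limiting.
n(CO2) = (16/25) × 54.04 = 34.59 mol
V(CO2) = nRT/P = 34.59 × 8.314 × 955.15 / 851 = 322.8 L

323 L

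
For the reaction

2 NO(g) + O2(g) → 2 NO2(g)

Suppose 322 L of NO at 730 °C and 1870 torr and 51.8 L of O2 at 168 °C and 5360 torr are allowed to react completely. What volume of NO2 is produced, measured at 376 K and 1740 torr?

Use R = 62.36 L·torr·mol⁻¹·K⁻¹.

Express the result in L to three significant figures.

n(NO) = PV/RT = (1870 × 322) / (62.36 × 1003.15) = 9.626 mol
n(O2) = PV/RT = (5360 × 51.8) / (62.36 × 441.15) = 10.09 mol
For 9.626 mol NO, stoichiometry requires (1/2) × 9.626 = 4.813 mol O2; 10.09 mol is available, so NO is limiting.
n(NO2) = (2/2) × 9.626 = 9.626 mol
V(NO2) = nRT/P = 9.626 × 62.36 × 376 / 1740 = 129.7 L

130 L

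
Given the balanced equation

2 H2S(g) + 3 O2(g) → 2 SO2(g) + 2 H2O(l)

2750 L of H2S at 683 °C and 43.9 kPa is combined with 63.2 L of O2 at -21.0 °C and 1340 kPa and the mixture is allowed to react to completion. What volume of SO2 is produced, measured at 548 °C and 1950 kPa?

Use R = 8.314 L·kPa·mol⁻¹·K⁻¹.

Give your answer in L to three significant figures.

n(H2S) = PV/RT = (43.9 × 2750) / (8.314 × 956.15) = 15.19 mol
n(O2) = PV/RT = (1340 × 63.2) / (8.314 × 252.15) = 40.40 mol
For 15.19 mol H2S, stoichiometry requires (3/2) × 15.19 = 22.79 mol O2; 40.40 mol is available, so H2S is limiting.
n(SO2) = (2/2) × 15.19 = 15.19 mol
V(SO2) = nRT/P = 15.19 × 8.314 × 821.15 / 1950 = 53.18 L

53.2 L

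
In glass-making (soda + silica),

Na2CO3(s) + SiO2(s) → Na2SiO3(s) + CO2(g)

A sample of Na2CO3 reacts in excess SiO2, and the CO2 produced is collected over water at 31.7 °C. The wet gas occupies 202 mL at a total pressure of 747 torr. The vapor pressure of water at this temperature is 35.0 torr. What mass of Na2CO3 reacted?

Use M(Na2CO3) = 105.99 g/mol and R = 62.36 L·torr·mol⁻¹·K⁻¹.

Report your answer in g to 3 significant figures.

P(CO2) = 747 − 35.0 = 712.0 torr
n(CO2) = PV/RT = (712.0 × 0.2020) / (62.36 × 304.85) = 0.007566 mol
n(Na2CO3) = (1/1) × 0.007566 = 0.007566 mol
m(Na2CO3) = 0.007566 × 105.99 = 0.8019 g

0.802 g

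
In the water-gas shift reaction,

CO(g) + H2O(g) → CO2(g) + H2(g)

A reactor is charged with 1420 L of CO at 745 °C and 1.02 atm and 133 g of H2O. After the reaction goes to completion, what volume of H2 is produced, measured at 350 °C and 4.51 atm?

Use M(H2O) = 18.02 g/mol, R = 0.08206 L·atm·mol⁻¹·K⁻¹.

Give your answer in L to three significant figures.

83.7 L

n(CO) = PV/RT = (1.02 × 1420) / (0.08206 × 1018.15) = 17.34 mol
n(H2O) = 133 / 18.02 = 7.381 mol
For 17.34 mol CO, stoichiometry requires (1/1) × 17.34 = 17.34 mol H2O; 7.381 mol is available, so H2O is limiting.
n(H2) = (1/1) × 7.381 = 7.381 mol
V(H2) = nRT/P = 7.381 × 0.08206 × 623.15 / 4.51 = 83.69 L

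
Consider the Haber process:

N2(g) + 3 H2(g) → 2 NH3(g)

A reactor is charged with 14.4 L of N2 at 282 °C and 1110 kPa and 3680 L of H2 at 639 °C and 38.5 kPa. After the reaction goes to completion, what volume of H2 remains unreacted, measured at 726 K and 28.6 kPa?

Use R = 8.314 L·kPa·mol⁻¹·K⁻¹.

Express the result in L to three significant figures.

n(N2) = PV/RT = (1110 × 14.4) / (8.314 × 555.15) = 3.463 mol
n(H2) = PV/RT = (38.5 × 3680) / (8.314 × 912.15) = 18.68 mol
For 3.463 mol N2, stoichiometry requires (3/1) × 3.463 = 10.39 mol H2; 18.68 mol is available, so N2 is limiting.
n(H2) consumed = (3/1) × 3.463 = 10.39 mol; remaining = 18.68 − 10.39 = 8.290 mol
V(H2) = nRT/P = 8.290 × 8.314 × 726 / 28.6 = 1750 L

1750 L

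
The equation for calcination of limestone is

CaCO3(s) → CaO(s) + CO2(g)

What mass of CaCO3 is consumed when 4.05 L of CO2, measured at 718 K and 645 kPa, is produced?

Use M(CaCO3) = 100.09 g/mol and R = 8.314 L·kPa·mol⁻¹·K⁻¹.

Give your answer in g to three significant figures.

43.8 g

n(CO2) = PV/RT = (645 × 4.05) / (8.314 × 718) = 0.4376 mol
n(CaCO3) = (1/1) × 0.4376 = 0.4376 mol
m(CaCO3) = 0.4376 × 100.09 = 43.80 g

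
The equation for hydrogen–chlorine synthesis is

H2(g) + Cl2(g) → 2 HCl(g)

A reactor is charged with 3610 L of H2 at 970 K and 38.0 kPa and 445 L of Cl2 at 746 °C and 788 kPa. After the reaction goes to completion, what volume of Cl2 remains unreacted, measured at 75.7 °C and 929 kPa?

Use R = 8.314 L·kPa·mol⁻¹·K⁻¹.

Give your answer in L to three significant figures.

n(H2) = PV/RT = (38.0 × 3610) / (8.314 × 970) = 17.01 mol
n(Cl2) = PV/RT = (788 × 445) / (8.314 × 1019.15) = 41.38 mol
For 17.01 mol H2, stoichiometry requires (1/1) × 17.01 = 17.01 mol Cl2; 41.38 mol is available, so H2 is limiting.
n(Cl2) consumed = (1/1) × 17.01 = 17.01 mol; remaining = 41.38 − 17.01 = 24.37 mol
V(Cl2) = nRT/P = 24.37 × 8.314 × 348.85 / 929 = 76.08 L

76.1 L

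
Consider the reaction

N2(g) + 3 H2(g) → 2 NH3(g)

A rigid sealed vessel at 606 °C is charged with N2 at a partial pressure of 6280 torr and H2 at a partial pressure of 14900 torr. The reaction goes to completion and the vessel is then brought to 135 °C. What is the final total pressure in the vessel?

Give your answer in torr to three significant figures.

5220 torr

With V and T fixed, P_i ∝ n_i, so the mole ratios apply directly to partial pressures at 606 °C.
P(H2) required for 6280 torr of N2 = (3/1) × 6280 = 18840 torr; available 14900 torr, so H2 is limiting.
P(N2) remaining = 6280 − (1/3) × 14900 = 1313 torr
P(gaseous products) = (2)/3 × 14900 = 9933 torr
P_total at 606 °C = 1313 + 9933 = 11250 torr
Scaling to 135 °C: P = 11250 × 408.15/879.15 = 5223 torr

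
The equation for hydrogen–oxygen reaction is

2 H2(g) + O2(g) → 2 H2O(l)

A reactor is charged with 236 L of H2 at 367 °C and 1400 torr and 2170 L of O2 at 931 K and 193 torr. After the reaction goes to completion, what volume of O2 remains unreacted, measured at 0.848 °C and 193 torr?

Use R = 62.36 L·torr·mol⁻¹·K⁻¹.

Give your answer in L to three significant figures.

272 L

n(H2) = PV/RT = (1400 × 236) / (62.36 × 640.15) = 8.277 mol
n(O2) = PV/RT = (193 × 2170) / (62.36 × 931) = 7.214 mol
For 8.277 mol H2, stoichiometry requires (1/2) × 8.277 = 4.138 mol O2; 7.214 mol is available, so H2 is limiting.
n(O2) consumed = (1/2) × 8.277 = 4.138 mol; remaining = 7.214 − 4.138 = 3.076 mol
V(O2) = nRT/P = 3.076 × 62.36 × 273.998 / 193 = 272.3 L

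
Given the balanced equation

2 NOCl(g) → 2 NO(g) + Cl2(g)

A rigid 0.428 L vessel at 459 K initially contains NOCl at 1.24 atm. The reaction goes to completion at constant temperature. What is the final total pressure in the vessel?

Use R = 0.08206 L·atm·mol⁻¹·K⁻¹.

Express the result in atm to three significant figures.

1.86 atm

At constant T and V, P ∝ n(gas): 2 mol gas → 3 mol gas.
P_final = (3/2) × 1.24 = 1.860 atm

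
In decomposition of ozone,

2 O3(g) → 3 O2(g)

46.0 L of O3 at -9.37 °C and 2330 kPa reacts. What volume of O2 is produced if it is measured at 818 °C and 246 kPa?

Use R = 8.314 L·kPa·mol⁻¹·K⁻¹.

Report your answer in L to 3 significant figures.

n(O3) = PV/RT = (2330 × 46.0) / (8.314 × 263.78) = 48.87 mol
n(O2) = (3/2) × 48.87 = 73.30 mol
V = nRT/P = 73.30 × 8.314 × 1091.15 / 246 = 2703 L

2700 L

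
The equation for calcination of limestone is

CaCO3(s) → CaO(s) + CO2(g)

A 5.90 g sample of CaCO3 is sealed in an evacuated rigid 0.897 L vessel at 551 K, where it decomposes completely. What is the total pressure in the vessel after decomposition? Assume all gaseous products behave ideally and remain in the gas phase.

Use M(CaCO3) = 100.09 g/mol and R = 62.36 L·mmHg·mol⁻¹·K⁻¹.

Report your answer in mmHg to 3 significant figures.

n(CaCO3) = 5.90 / 100.09 = 0.05895 mol
n(gas produced) = (1/1) × 0.05895 = 0.05895 mol
P = nRT/V = 0.05895 × 62.36 × 551 / 0.897 = 2258 mmHg

2260 mmHg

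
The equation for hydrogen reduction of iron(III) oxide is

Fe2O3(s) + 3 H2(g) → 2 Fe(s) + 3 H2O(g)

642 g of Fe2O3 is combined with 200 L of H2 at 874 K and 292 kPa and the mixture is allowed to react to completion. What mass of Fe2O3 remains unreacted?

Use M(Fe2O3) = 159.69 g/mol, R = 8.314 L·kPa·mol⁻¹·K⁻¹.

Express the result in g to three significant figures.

214 g

n(Fe2O3) = 642 / 159.69 = 4.020 mol
n(H2) = PV/RT = (292 × 200) / (8.314 × 874) = 8.037 mol
For 4.020 mol Fe2O3, stoichiometry requires (3/1) × 4.020 = 12.06 mol H2; 8.037 mol is available, so H2 is limiting.
n(Fe2O3) consumed = (1/3) × 8.037 = 2.679 mol; remaining = 4.020 − 2.679 = 1.341 mol
m(Fe2O3) = 1.341 × 159.69 = 214.1 g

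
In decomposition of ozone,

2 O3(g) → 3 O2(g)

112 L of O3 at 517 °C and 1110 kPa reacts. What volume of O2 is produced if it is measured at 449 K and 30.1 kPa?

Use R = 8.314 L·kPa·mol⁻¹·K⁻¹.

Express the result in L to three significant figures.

3520 L

n(O3) = PV/RT = (1110 × 112) / (8.314 × 790.15) = 18.92 mol
n(O2) = (3/2) × 18.92 = 28.38 mol
V = nRT/P = 28.38 × 8.314 × 449 / 30.1 = 3520 L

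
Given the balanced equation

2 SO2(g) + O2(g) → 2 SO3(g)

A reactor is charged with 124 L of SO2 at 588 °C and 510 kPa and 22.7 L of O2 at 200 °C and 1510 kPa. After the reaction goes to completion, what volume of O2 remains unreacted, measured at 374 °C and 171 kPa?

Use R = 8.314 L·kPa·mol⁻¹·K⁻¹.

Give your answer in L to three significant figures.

n(SO2) = PV/RT = (510 × 124) / (8.314 × 861.15) = 8.833 mol
n(O2) = PV/RT = (1510 × 22.7) / (8.314 × 473.15) = 8.714 mol
For 8.833 mol SO2, stoichiometry requires (1/2) × 8.833 = 4.417 mol O2; 8.714 mol is available, so SO2 is limiting.
n(O2) consumed = (1/2) × 8.833 = 4.417 mol; remaining = 8.714 − 4.417 = 4.297 mol
V(O2) = nRT/P = 4.297 × 8.314 × 647.15 / 171 = 135.2 L

135 L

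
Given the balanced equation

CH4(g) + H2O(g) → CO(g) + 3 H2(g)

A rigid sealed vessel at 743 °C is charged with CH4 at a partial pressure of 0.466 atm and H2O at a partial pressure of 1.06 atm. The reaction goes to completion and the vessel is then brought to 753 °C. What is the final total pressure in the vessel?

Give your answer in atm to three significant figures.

Because the vessel is rigid and T is held at 743 °C, work the stoichiometry in partial pressures (P_i = n_iRT/V).
P(H2O) required for 0.466 atm of CH4 = (1/1) × 0.466 = 0.4660 atm; available 1.06 atm, so CH4 is limiting.
P(H2O) remaining = 1.06 − (1/1) × 0.466 = 0.5940 atm
P(gaseous products) = (1+3)/1 × 0.466 = 1.864 atm
P_total at 743 °C = 0.5940 + 1.864 = 2.458 atm
Scaling to 753 °C: P = 2.458 × 1026.15/1016.15 = 2.482 atm

2.48 atm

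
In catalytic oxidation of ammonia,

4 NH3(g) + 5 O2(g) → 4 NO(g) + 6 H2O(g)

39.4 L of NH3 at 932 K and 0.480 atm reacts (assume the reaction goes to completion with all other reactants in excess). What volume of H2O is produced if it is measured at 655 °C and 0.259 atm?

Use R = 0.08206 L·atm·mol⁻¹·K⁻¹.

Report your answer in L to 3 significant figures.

109 L

n(NH3) = PV/RT = (0.480 × 39.4) / (0.08206 × 932) = 0.2473 mol
n(H2O) = (6/4) × 0.2473 = 0.3710 mol
V = nRT/P = 0.3710 × 0.08206 × 928.15 / 0.259 = 109.1 L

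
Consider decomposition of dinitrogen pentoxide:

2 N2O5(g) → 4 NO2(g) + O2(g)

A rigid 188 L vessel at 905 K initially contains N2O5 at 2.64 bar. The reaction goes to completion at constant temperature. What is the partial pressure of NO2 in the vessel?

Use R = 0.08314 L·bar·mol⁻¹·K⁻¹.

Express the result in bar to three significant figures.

n(N2O5)₀ = PV/RT = (2.64 × 188) / (0.08314 × 905) = 6.596 mol
n(NO2) = (4/2) × 6.596 = 13.19 mol
P(NO2) = nRT/V = 13.19 × 0.08314 × 905 / 188 = 5.279 bar

5.28 bar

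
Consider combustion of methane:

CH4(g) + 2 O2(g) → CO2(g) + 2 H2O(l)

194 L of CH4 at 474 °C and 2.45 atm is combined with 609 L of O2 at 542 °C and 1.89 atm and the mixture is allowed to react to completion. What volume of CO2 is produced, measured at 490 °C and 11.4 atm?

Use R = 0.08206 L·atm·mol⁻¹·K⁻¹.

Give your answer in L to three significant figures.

n(CH4) = PV/RT = (2.45 × 194) / (0.08206 × 747.15) = 7.752 mol
n(O2) = PV/RT = (1.89 × 609) / (0.08206 × 815.15) = 17.21 mol
For 7.752 mol CH4, stoichiometry requires (2/1) × 7.752 = 15.50 mol O2; 17.21 mol is available, so CH4 is limiting.
n(CO2) = (1/1) × 7.752 = 7.752 mol
V(CO2) = nRT/P = 7.752 × 0.08206 × 763.15 / 11.4 = 42.58 L

42.6 L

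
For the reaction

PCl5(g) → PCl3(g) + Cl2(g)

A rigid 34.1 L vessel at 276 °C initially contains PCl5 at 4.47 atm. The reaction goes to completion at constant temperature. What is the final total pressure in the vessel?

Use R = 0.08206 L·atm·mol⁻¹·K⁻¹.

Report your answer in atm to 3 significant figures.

Rigid vessel, constant T ⇒ P scales with total gas moles (1 → 2).
P_final = (2/1) × 4.47 = 8.940 atm

8.94 atm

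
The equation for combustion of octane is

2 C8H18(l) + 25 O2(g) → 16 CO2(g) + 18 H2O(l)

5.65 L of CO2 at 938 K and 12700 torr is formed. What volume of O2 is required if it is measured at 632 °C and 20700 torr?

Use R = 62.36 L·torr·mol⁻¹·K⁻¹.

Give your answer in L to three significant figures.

n(CO2) = PV/RT = (12700 × 5.65) / (62.36 × 938) = 1.227 mol
n(O2) = (25/16) × 1.227 = 1.917 mol
V = nRT/P = 1.917 × 62.36 × 905.15 / 20700 = 5.227 L

5.23 L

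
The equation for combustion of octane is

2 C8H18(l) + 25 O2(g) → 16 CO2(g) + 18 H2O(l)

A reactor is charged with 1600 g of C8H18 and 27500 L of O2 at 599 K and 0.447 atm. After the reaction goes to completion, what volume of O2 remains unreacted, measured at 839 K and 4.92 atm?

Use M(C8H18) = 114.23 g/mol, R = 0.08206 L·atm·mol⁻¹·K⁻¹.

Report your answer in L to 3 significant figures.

n(C8H18) = 1600 / 114.23 = 14.01 mol
n(O2) = PV/RT = (0.447 × 27500) / (0.08206 × 599) = 250.1 mol
For 14.01 mol C8H18, stoichiometry requires (25/2) × 14.01 = 175.1 mol O2; 250.1 mol is available, so C8H18 is limiting.
n(O2) consumed = (25/2) × 14.01 = 175.1 mol; remaining = 250.1 − 175.1 = 75.00 mol
V(O2) = nRT/P = 75.00 × 0.08206 × 839 / 4.92 = 1050 L

1050 L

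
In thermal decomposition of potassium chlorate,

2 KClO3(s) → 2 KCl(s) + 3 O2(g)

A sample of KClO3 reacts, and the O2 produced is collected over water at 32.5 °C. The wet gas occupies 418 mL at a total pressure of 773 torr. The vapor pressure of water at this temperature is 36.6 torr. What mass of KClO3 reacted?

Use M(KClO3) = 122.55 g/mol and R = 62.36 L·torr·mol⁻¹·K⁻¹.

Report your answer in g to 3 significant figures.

1.32 g

P(O2) = 773 − 36.6 = 736.4 torr
n(O2) = PV/RT = (736.4 × 0.4180) / (62.36 × 305.65) = 0.01615 mol
n(KClO3) = (2/3) × 0.01615 = 0.01077 mol
m(KClO3) = 0.01077 × 122.55 = 1.320 g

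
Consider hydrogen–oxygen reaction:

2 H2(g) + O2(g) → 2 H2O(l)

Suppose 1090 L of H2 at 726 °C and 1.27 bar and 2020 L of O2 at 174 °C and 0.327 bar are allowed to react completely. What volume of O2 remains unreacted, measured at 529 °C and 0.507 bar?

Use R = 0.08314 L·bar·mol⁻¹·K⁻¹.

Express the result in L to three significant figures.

1240 L

n(H2) = PV/RT = (1.27 × 1090) / (0.08314 × 999.15) = 16.66 mol
n(O2) = PV/RT = (0.327 × 2020) / (0.08314 × 447.15) = 17.77 mol
For 16.66 mol H2, stoichiometry requires (1/2) × 16.66 = 8.330 mol O2; 17.77 mol is available, so H2 is limiting.
n(O2) consumed = (1/2) × 16.66 = 8.330 mol; remaining = 17.77 − 8.330 = 9.440 mol
V(O2) = nRT/P = 9.440 × 0.08314 × 802.15 / 0.507 = 1242 L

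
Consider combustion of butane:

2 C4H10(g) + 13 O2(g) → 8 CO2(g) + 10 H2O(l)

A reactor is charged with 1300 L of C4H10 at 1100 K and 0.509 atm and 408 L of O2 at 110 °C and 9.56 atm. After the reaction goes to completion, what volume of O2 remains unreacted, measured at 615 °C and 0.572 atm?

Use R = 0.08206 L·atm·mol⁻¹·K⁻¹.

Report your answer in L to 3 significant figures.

n(C4H10) = PV/RT = (0.509 × 1300) / (0.08206 × 1100) = 7.331 mol
n(O2) = PV/RT = (9.56 × 408) / (0.08206 × 383.15) = 124.1 mol
For 7.331 mol C4H10, stoichiometry requires (13/2) × 7.331 = 47.65 mol O2; 124.1 mol is available, so C4H10 is limiting.
n(O2) consumed = (13/2) × 7.331 = 47.65 mol; remaining = 124.1 − 47.65 = 76.45 mol
V(O2) = nRT/P = 76.45 × 0.08206 × 888.15 / 0.572 = 9741 L

9740 L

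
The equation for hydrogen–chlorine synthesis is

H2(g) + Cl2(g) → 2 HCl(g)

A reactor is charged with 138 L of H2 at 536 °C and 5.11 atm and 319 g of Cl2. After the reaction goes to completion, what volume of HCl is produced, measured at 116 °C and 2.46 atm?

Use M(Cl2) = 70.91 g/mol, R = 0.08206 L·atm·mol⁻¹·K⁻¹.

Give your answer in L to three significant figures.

117 L

n(H2) = PV/RT = (5.11 × 138) / (0.08206 × 809.15) = 10.62 mol
n(Cl2) = 319 / 70.91 = 4.499 mol
For 10.62 mol H2, stoichiometry requires (1/1) × 10.62 = 10.62 mol Cl2; 4.499 mol is available, so Cl2 is limiting.
n(HCl) = (2/1) × 4.499 = 8.998 mol
V(HCl) = nRT/P = 8.998 × 0.08206 × 389.15 / 2.46 = 116.8 L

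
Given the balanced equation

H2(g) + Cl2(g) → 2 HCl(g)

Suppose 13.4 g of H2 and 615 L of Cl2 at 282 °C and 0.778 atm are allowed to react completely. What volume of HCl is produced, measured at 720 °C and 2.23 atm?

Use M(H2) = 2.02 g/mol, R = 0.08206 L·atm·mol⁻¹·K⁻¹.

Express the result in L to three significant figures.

485 L

n(H2) = 13.4 / 2.02 = 6.634 mol
n(Cl2) = PV/RT = (0.778 × 615) / (0.08206 × 555.15) = 10.50 mol
For 6.634 mol H2, stoichiometry requires (1/1) × 6.634 = 6.634 mol Cl2; 10.50 mol is available, so H2 is limiting.
n(HCl) = (2/1) × 6.634 = 13.27 mol
V(HCl) = nRT/P = 13.27 × 0.08206 × 993.15 / 2.23 = 485.0 L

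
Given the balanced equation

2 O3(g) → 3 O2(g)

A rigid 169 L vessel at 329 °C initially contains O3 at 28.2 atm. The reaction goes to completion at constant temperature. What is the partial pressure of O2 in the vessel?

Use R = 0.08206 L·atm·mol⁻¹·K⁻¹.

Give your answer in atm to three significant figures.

n(O3)₀ = PV/RT = (28.2 × 169) / (0.08206 × 602.15) = 96.45 mol
n(O2) = (3/2) × 96.45 = 144.7 mol
P(O2) = nRT/V = 144.7 × 0.08206 × 602.15 / 169 = 42.31 atm

42.3 atm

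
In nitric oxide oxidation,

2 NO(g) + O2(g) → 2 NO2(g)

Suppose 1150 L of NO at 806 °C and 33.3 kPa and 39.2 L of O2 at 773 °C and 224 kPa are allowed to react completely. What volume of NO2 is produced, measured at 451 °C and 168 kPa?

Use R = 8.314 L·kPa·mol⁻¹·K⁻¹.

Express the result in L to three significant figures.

72.4 L

n(NO) = PV/RT = (33.3 × 1150) / (8.314 × 1079.15) = 4.268 mol
n(O2) = PV/RT = (224 × 39.2) / (8.314 × 1046.15) = 1.010 mol
For 4.268 mol NO, stoichiometry requires (1/2) × 4.268 = 2.134 mol O2; 1.010 mol is available, so O2 is limiting.
n(NO2) = (2/1) × 1.010 = 2.020 mol
V(NO2) = nRT/P = 2.020 × 8.314 × 724.15 / 168 = 72.39 L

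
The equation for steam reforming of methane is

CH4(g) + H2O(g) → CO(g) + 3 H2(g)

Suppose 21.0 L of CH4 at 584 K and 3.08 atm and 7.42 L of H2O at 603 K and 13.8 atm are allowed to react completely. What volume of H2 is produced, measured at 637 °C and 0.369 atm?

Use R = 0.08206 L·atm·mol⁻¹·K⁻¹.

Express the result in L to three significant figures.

n(CH4) = PV/RT = (3.08 × 21.0) / (0.08206 × 584) = 1.350 mol
n(H2O) = PV/RT = (13.8 × 7.42) / (0.08206 × 603) = 2.069 mol
For 1.350 mol CH4, stoichiometry requires (1/1) × 1.350 = 1.350 mol H2O; 2.069 mol is available, so CH4 is limiting.
n(H2) = (3/1) × 1.350 = 4.050 mol
V(H2) = nRT/P = 4.050 × 0.08206 × 910.15 / 0.369 = 819.7 L

820 L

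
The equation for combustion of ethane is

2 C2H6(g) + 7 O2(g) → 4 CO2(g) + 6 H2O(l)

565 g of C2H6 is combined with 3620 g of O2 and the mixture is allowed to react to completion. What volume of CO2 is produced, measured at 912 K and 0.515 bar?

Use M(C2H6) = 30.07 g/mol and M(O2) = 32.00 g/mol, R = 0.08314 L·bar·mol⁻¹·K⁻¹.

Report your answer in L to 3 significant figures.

5530 L

n(C2H6) = 565 / 30.07 = 18.79 mol
n(O2) = 3620 / 32.00 = 113.1 mol
For 18.79 mol C2H6, stoichiometry requires (7/2) × 18.79 = 65.77 mol O2; 113.1 mol is available, so C2H6 is limiting.
n(CO2) = (4/2) × 18.79 = 37.58 mol
V(CO2) = nRT/P = 37.58 × 0.08314 × 912 / 0.515 = 5533 L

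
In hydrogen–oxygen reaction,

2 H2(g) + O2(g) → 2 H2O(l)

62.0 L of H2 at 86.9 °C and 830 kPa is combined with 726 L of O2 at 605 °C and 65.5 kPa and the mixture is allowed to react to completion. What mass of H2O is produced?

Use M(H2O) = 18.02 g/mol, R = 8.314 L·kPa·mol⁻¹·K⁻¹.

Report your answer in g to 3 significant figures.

235 g

n(H2) = PV/RT = (830 × 62.0) / (8.314 × 360.05) = 17.19 mol
n(O2) = PV/RT = (65.5 × 726) / (8.314 × 878.15) = 6.513 mol
For 17.19 mol H2, stoichiometry requires (1/2) × 17.19 = 8.595 mol O2; 6.513 mol is available, so O2 is limiting.
n(H2O) = (2/1) × 6.513 = 13.03 mol
m(H2O) = 13.03 × 18.02 = 234.8 g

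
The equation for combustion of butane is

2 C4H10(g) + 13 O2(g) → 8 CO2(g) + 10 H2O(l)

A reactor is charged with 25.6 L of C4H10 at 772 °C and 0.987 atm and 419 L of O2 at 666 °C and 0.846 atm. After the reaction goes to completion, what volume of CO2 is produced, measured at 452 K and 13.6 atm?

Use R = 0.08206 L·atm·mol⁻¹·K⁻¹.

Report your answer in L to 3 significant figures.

n(C4H10) = PV/RT = (0.987 × 25.6) / (0.08206 × 1045.15) = 0.2946 mol
n(O2) = PV/RT = (0.846 × 419) / (0.08206 × 939.15) = 4.600 mol
For 0.2946 mol C4H10, stoichiometry requires (13/2) × 0.2946 = 1.915 mol O2; 4.600 mol is available, so C4H10 is limiting.
n(CO2) = (8/2) × 0.2946 = 1.178 mol
V(CO2) = nRT/P = 1.178 × 0.08206 × 452 / 13.6 = 3.213 L

3.21 L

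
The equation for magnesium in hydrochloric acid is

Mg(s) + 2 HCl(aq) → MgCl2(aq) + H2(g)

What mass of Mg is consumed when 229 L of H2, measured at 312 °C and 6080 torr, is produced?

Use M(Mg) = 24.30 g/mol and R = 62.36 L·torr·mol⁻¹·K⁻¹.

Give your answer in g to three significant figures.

927 g

n(H2) = PV/RT = (6080 × 229) / (62.36 × 585.15) = 38.16 mol
n(Mg) = (1/1) × 38.16 = 38.16 mol
m(Mg) = 38.16 × 24.30 = 927.3 g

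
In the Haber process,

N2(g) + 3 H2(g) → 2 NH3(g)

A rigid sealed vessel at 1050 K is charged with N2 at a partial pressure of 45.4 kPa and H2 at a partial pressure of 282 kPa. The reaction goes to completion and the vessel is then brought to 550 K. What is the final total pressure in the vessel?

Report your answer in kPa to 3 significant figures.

At constant V, partial pressures at 1050 K are proportional to moles, so apply stoichiometry directly to pressures.
P(H2) required for 45.4 kPa of N2 = (3/1) × 45.4 = 136.2 kPa; available 282 kPa, so N2 is limiting.
P(H2) remaining = 282 − (3/1) × 45.4 = 145.8 kPa
P(gaseous products) = (2)/1 × 45.4 = 90.80 kPa
P_total at 1050 K = 145.8 + 90.80 = 236.6 kPa
Scaling to 550 K: P = 236.6 × 550/1050 = 123.9 kPa

124 kPa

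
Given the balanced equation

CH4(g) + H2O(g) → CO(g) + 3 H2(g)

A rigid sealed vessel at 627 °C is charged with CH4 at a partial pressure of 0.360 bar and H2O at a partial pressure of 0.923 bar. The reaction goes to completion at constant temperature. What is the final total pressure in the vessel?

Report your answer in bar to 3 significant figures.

Because the vessel is rigid and T is held at 627 °C, work the stoichiometry in partial pressures (P_i = n_iRT/V).
P(H2O) required for 0.360 bar of CH4 = (1/1) × 0.360 = 0.3600 bar; available 0.923 bar, so CH4 is limiting.
P(H2O) remaining = 0.923 − (1/1) × 0.360 = 0.5630 bar
P(gaseous products) = (1+3)/1 × 0.360 = 1.440 bar
P_total at 627 °C = 0.5630 + 1.440 = 2.003 bar

2.00 bar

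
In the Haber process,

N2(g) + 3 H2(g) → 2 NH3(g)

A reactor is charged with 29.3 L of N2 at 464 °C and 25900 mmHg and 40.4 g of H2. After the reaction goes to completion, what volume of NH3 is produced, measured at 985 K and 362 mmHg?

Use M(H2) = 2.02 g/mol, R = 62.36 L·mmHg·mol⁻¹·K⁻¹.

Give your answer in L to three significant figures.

2260 L

n(N2) = PV/RT = (25900 × 29.3) / (62.36 × 737.15) = 16.51 mol
n(H2) = 40.4 / 2.02 = 20.00 mol
For 16.51 mol N2, stoichiometry requires (3/1) × 16.51 = 49.53 mol H2; 20.00 mol is available, so H2 is limiting.
n(NH3) = (2/3) × 20.00 = 13.33 mol
V(NH3) = nRT/P = 13.33 × 62.36 × 985 / 362 = 2262 L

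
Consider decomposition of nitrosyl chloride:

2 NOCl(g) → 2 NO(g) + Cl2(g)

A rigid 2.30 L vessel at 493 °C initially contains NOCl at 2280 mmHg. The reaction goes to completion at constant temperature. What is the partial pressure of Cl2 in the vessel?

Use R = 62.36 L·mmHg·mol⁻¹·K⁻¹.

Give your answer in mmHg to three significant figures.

1140 mmHg

n(NOCl)₀ = PV/RT = (2280 × 2.30) / (62.36 × 766.15) = 0.1098 mol
n(Cl2) = (1/2) × 0.1098 = 0.05490 mol
P(Cl2) = nRT/V = 0.05490 × 62.36 × 766.15 / 2.30 = 1140 mmHg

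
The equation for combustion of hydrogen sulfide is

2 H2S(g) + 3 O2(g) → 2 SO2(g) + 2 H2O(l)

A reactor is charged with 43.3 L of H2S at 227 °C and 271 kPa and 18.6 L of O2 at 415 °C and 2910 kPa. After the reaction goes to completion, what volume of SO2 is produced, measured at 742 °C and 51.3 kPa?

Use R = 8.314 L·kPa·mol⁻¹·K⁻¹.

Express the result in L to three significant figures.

n(H2S) = PV/RT = (271 × 43.3) / (8.314 × 500.15) = 2.822 mol
n(O2) = PV/RT = (2910 × 18.6) / (8.314 × 688.15) = 9.460 mol
For 2.822 mol H2S, stoichiometry requires (3/2) × 2.822 = 4.233 mol O2; 9.460 mol is available, so H2S is limiting.
n(SO2) = (2/2) × 2.822 = 2.822 mol
V(SO2) = nRT/P = 2.822 × 8.314 × 1015.15 / 51.3 = 464.3 L

464 L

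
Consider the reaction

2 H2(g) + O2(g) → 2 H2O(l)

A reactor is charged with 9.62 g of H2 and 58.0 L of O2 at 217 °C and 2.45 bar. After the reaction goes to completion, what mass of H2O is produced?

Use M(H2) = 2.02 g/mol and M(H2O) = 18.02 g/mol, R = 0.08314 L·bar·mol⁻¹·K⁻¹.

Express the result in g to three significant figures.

n(H2) = 9.62 / 2.02 = 4.762 mol
n(O2) = PV/RT = (2.45 × 58.0) / (0.08314 × 490.15) = 3.487 mol
For 4.762 mol H2, stoichiometry requires (1/2) × 4.762 = 2.381 mol O2; 3.487 mol is available, so H2 is limiting.
n(H2O) = (2/2) × 4.762 = 4.762 mol
m(H2O) = 4.762 × 18.02 = 85.81 g

85.8 g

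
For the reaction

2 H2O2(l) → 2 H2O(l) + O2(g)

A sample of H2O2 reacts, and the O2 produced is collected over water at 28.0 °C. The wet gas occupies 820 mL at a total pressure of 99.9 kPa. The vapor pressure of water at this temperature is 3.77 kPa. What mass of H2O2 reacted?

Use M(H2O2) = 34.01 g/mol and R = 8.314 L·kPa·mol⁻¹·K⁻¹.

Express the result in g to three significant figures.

2.14 g

P(O2) = 99.9 − 3.77 = 96.13 kPa
n(O2) = PV/RT = (96.13 × 0.8200) / (8.314 × 301.15) = 0.03148 mol
n(H2O2) = (2/1) × 0.03148 = 0.06296 mol
m(H2O2) = 0.06296 × 34.01 = 2.141 g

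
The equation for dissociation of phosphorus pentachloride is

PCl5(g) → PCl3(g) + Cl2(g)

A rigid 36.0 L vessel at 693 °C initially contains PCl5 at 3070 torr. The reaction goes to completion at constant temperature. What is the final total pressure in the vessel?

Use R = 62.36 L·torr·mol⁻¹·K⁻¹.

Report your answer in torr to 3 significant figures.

6140 torr

At constant T and V, P ∝ n(gas): 1 mol gas → 2 mol gas.
P_final = (2/1) × 3070 = 6140 torr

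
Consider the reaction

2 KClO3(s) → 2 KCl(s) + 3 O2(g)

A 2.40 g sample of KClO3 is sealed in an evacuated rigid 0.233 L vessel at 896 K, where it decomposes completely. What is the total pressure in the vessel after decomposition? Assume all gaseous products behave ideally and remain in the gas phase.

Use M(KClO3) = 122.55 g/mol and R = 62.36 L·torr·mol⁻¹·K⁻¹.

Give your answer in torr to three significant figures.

n(KClO3) = 2.40 / 122.55 = 0.01958 mol
n(gas produced) = (3/2) × 0.01958 = 0.02937 mol
P = nRT/V = 0.02937 × 62.36 × 896 / 0.233 = 7043 torr

7040 torr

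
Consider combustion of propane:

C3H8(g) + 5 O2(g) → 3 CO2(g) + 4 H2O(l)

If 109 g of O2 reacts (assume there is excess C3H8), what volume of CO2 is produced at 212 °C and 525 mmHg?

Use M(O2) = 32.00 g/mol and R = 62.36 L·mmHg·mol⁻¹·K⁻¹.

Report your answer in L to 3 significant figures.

n(O2) = 109.0 / 32.00 = 3.406 mol
n(CO2) = (3/5) × 3.406 = 2.044 mol
V = nRT/P = 2.044 × 62.36 × 485.15 / 525 = 117.8 L

118 L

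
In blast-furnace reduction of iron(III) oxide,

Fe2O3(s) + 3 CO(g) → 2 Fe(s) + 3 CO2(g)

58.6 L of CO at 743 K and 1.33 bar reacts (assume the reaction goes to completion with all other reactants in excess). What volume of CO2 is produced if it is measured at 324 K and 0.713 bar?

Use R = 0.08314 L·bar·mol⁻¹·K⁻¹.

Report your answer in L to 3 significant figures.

47.7 L

n(CO) = PV/RT = (1.33 × 58.6) / (0.08314 × 743) = 1.262 mol
n(CO2) = (3/3) × 1.262 = 1.262 mol
V = nRT/P = 1.262 × 0.08314 × 324 / 0.713 = 47.68 L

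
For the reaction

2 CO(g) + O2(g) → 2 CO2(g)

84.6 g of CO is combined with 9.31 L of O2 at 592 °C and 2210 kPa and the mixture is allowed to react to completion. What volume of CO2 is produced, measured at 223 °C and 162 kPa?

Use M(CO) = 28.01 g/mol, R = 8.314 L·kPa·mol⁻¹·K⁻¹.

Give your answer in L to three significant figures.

76.9 L

n(CO) = 84.6 / 28.01 = 3.020 mol
n(O2) = PV/RT = (2210 × 9.31) / (8.314 × 865.15) = 2.860 mol
For 3.020 mol CO, stoichiometry requires (1/2) × 3.020 = 1.510 mol O2; 2.860 mol is available, so CO is limiting.
n(CO2) = (2/2) × 3.020 = 3.020 mol
V(CO2) = nRT/P = 3.020 × 8.314 × 496.15 / 162 = 76.90 L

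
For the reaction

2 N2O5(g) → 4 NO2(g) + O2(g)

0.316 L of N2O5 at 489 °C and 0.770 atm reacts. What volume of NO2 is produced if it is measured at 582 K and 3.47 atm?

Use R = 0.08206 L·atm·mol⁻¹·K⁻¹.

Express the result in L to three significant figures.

0.107 L

n(N2O5) = PV/RT = (0.770 × 0.316) / (0.08206 × 762.15) = 0.003891 mol
n(NO2) = (4/2) × 0.003891 = 0.007782 mol
V = nRT/P = 0.007782 × 0.08206 × 582 / 3.47 = 0.1071 L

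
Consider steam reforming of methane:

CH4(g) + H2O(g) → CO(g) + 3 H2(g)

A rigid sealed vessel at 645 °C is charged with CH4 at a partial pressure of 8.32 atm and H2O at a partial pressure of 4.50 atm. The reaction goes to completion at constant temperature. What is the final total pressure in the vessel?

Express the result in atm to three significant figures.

At constant V, partial pressures at 645 °C are proportional to moles, so apply stoichiometry directly to pressures.
P(H2O) required for 8.32 atm of CH4 = (1/1) × 8.32 = 8.320 atm; available 4.50 atm, so H2O is limiting.
P(CH4) remaining = 8.32 − (1/1) × 4.50 = 3.820 atm
P(gaseous products) = (1+3)/1 × 4.50 = 18.00 atm
P_total at 645 °C = 3.820 + 18.00 = 21.82 atm

21.8 atm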